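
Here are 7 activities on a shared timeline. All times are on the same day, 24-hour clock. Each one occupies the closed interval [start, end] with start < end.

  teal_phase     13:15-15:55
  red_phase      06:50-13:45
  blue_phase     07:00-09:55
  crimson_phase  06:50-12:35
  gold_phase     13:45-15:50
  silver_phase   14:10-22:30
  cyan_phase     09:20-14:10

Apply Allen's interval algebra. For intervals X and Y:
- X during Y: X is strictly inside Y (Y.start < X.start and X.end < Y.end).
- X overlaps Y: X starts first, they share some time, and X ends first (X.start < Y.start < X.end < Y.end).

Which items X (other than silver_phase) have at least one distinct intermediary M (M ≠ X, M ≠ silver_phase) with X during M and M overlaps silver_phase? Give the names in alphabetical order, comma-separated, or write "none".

gold_phase

Target silver_phase = [14:10, 22:30].
Intermediaries M with M overlaps silver_phase: gold_phase, teal_phase.
Via gold_phase — items with X during gold_phase: none.
Via teal_phase — items with X during teal_phase: gold_phase.
Union: gold_phase.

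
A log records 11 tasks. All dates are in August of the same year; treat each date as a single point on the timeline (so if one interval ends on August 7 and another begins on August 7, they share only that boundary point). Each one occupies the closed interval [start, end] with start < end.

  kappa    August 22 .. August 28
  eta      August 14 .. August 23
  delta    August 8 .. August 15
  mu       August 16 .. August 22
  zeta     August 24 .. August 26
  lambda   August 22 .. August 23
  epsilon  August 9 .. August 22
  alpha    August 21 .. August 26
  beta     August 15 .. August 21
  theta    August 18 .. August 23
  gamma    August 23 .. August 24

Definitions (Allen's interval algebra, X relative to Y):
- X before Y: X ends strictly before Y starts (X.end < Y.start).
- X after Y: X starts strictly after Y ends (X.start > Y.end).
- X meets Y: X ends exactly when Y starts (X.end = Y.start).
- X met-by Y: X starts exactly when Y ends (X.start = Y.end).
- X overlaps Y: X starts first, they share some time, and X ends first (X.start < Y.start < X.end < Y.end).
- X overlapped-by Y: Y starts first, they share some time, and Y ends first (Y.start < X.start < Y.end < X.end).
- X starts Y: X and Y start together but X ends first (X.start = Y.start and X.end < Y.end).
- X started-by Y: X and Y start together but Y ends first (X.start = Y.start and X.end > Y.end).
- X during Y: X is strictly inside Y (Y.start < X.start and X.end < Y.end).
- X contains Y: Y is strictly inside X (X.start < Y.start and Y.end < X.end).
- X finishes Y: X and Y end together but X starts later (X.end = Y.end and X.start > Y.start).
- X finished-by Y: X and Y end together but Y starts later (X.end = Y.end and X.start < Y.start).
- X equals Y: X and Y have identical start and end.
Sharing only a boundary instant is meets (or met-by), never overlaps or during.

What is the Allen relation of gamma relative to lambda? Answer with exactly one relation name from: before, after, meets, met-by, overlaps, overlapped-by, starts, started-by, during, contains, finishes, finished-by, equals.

gamma = [August 23, August 24]; lambda = [August 22, August 23].
Compare endpoints: gamma.start > lambda.start, gamma.start = lambda.end, gamma.end > lambda.start, gamma.end > lambda.end.
That pattern is 'met-by'.

met-by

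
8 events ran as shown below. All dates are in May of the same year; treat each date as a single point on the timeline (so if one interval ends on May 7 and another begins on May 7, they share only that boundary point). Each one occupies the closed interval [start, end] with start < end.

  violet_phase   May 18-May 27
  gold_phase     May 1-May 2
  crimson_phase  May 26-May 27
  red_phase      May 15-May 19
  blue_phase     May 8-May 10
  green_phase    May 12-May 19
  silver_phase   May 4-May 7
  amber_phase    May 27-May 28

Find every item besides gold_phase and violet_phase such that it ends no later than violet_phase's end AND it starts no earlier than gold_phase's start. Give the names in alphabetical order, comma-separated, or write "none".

Conditions: its end is no later than violet_phase's end (X.end <= May 27) AND its start is no earlier than gold_phase's start (X.start >= May 1).
amber_phase: end May 28 <= May 27? ✗; start May 27 >= May 1? ✓ → no.
blue_phase: end May 10 <= May 27? ✓; start May 8 >= May 1? ✓ → yes.
crimson_phase: end May 27 <= May 27? ✓; start May 26 >= May 1? ✓ → yes.
green_phase: end May 19 <= May 27? ✓; start May 12 >= May 1? ✓ → yes.
red_phase: end May 19 <= May 27? ✓; start May 15 >= May 1? ✓ → yes.
silver_phase: end May 7 <= May 27? ✓; start May 4 >= May 1? ✓ → yes.
Result: blue_phase, crimson_phase, green_phase, red_phase, silver_phase.

blue_phase, crimson_phase, green_phase, red_phase, silver_phase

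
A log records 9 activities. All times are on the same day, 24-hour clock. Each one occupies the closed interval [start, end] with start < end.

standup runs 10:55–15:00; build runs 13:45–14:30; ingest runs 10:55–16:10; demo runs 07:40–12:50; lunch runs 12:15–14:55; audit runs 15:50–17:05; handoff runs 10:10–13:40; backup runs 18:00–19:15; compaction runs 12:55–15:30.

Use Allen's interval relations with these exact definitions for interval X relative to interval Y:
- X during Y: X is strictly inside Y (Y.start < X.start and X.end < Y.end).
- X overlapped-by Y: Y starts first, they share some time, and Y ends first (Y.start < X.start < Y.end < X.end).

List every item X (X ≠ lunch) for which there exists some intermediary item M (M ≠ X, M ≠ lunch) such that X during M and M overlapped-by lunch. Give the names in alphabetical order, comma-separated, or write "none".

Target lunch = [12:15, 14:55].
Intermediaries M with M overlapped-by lunch: compaction.
Via compaction — items with X during compaction: build.
Union: build.

build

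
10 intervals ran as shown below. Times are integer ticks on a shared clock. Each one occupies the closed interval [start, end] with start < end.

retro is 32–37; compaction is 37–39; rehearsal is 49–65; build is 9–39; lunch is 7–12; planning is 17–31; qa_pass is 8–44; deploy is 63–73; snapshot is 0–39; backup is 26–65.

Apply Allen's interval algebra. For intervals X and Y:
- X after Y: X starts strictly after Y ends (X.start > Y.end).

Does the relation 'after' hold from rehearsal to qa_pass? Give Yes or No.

Yes

rehearsal = [49, 65], qa_pass = [8, 44].
Actual relation of rehearsal to qa_pass: after.
Asked whether 'after' holds → Yes.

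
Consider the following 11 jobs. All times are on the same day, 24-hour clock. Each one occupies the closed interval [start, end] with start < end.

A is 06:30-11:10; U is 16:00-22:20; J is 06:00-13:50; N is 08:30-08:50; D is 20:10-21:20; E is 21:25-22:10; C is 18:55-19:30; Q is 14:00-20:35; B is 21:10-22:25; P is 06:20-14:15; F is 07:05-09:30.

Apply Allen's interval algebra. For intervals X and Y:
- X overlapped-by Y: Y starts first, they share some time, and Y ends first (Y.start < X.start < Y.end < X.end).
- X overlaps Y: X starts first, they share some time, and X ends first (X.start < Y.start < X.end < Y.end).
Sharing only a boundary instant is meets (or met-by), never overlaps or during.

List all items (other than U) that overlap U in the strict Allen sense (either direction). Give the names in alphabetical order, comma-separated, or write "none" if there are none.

B, Q

Target U = [16:00, 22:20].
A [06:30, 11:10] → before → no.
B [21:10, 22:25] → overlapped-by → yes.
C [18:55, 19:30] → during → no.
D [20:10, 21:20] → during → no.
E [21:25, 22:10] → during → no.
F [07:05, 09:30] → before → no.
J [06:00, 13:50] → before → no.
N [08:30, 08:50] → before → no.
P [06:20, 14:15] → before → no.
Q [14:00, 20:35] → overlaps → yes.
Result: B, Q.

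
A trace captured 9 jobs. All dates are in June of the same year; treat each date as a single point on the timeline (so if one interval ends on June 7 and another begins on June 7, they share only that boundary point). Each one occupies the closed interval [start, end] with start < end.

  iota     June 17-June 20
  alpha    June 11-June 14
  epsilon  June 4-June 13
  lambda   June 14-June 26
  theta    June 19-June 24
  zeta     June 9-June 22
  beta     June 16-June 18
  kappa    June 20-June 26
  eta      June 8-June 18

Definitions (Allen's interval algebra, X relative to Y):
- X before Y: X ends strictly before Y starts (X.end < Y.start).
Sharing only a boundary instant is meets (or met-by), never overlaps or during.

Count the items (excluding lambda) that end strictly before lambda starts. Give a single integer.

1

Target lambda = [June 14, June 26].
alpha [June 11, June 14] → meets → no.
beta [June 16, June 18] → during → no.
epsilon [June 4, June 13] → before → counts.
eta [June 8, June 18] → overlaps → no.
iota [June 17, June 20] → during → no.
kappa [June 20, June 26] → finishes → no.
theta [June 19, June 24] → during → no.
zeta [June 9, June 22] → overlaps → no.
Total: 1.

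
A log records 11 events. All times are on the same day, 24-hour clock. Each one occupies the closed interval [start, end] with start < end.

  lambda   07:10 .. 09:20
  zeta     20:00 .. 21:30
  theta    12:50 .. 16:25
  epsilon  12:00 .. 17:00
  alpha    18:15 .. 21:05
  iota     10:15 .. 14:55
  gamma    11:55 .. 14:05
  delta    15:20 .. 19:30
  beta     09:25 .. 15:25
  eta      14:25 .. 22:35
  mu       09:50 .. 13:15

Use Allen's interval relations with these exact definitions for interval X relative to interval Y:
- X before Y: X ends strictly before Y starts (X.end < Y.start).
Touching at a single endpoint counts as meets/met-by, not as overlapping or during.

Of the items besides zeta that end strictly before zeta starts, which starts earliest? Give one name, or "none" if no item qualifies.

Target zeta = [20:00, 21:30].
alpha [18:15, 21:05] → overlaps → excluded.
beta [09:25, 15:25] → before → candidate.
delta [15:20, 19:30] → before → candidate.
epsilon [12:00, 17:00] → before → candidate.
eta [14:25, 22:35] → contains → excluded.
gamma [11:55, 14:05] → before → candidate.
iota [10:15, 14:55] → before → candidate.
lambda [07:10, 09:20] → before → candidate.
mu [09:50, 13:15] → before → candidate.
theta [12:50, 16:25] → before → candidate.
Among candidates, earliest start is 07:10 → lambda.

lambda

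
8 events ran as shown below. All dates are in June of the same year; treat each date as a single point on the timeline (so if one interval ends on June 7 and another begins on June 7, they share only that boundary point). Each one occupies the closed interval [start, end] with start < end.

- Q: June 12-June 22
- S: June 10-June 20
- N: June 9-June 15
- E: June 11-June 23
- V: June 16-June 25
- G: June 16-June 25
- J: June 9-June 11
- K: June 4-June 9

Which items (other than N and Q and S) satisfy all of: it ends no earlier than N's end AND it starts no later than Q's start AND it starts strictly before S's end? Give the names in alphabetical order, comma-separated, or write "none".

Conditions: its end is no earlier than N's end (X.end >= June 15) AND its start is no later than Q's start (X.start <= June 12) AND its start is strictly before S's end (X.start < June 20).
E: end June 23 >= June 15? ✓; start June 11 <= June 12? ✓; start June 11 < June 20? ✓ → yes.
G: end June 25 >= June 15? ✓; start June 16 <= June 12? ✗; start June 16 < June 20? ✓ → no.
J: end June 11 >= June 15? ✗; start June 9 <= June 12? ✓; start June 9 < June 20? ✓ → no.
K: end June 9 >= June 15? ✗; start June 4 <= June 12? ✓; start June 4 < June 20? ✓ → no.
V: end June 25 >= June 15? ✓; start June 16 <= June 12? ✗; start June 16 < June 20? ✓ → no.
Result: E.

E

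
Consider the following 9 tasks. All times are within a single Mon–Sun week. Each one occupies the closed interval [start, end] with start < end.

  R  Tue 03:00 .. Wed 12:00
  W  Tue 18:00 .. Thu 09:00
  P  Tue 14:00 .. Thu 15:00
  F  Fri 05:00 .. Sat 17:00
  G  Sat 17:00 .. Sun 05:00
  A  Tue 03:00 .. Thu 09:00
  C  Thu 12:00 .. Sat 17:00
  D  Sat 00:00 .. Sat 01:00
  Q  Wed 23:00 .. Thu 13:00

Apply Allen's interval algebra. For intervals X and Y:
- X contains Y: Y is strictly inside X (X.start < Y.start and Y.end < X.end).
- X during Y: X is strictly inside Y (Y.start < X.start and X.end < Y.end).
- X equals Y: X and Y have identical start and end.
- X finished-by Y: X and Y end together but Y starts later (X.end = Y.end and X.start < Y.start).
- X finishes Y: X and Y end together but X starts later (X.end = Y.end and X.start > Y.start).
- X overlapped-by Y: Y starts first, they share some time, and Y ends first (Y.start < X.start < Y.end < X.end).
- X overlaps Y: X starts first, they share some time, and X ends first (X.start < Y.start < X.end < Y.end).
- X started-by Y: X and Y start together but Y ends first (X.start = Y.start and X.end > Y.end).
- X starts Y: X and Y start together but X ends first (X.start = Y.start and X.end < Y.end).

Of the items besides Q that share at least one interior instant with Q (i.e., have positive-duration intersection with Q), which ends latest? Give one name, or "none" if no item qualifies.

Target Q = [Wed 23:00, Thu 13:00].
A [Tue 03:00, Thu 09:00] → overlaps → candidate.
C [Thu 12:00, Sat 17:00] → overlapped-by → candidate.
D [Sat 00:00, Sat 01:00] → after → excluded.
F [Fri 05:00, Sat 17:00] → after → excluded.
G [Sat 17:00, Sun 05:00] → after → excluded.
P [Tue 14:00, Thu 15:00] → contains → candidate.
R [Tue 03:00, Wed 12:00] → before → excluded.
W [Tue 18:00, Thu 09:00] → overlaps → candidate.
Among candidates, latest end is Sat 17:00 → C.

C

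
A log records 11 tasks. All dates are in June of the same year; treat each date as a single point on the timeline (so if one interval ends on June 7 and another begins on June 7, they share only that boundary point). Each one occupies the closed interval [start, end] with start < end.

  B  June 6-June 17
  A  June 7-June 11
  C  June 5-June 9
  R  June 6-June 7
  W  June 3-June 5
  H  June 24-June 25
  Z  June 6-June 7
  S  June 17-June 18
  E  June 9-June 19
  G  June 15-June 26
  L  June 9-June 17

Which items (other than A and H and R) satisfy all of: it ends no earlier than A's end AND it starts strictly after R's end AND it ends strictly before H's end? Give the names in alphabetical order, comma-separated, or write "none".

Conditions: its end is no earlier than A's end (X.end >= June 11) AND its start is strictly after R's end (X.start > June 7) AND its end is strictly before H's end (X.end < June 25).
B: end June 17 >= June 11? ✓; start June 6 > June 7? ✗; end June 17 < June 25? ✓ → no.
C: end June 9 >= June 11? ✗; start June 5 > June 7? ✗; end June 9 < June 25? ✓ → no.
E: end June 19 >= June 11? ✓; start June 9 > June 7? ✓; end June 19 < June 25? ✓ → yes.
G: end June 26 >= June 11? ✓; start June 15 > June 7? ✓; end June 26 < June 25? ✗ → no.
L: end June 17 >= June 11? ✓; start June 9 > June 7? ✓; end June 17 < June 25? ✓ → yes.
S: end June 18 >= June 11? ✓; start June 17 > June 7? ✓; end June 18 < June 25? ✓ → yes.
W: end June 5 >= June 11? ✗; start June 3 > June 7? ✗; end June 5 < June 25? ✓ → no.
Z: end June 7 >= June 11? ✗; start June 6 > June 7? ✗; end June 7 < June 25? ✓ → no.
Result: E, L, S.

E, L, S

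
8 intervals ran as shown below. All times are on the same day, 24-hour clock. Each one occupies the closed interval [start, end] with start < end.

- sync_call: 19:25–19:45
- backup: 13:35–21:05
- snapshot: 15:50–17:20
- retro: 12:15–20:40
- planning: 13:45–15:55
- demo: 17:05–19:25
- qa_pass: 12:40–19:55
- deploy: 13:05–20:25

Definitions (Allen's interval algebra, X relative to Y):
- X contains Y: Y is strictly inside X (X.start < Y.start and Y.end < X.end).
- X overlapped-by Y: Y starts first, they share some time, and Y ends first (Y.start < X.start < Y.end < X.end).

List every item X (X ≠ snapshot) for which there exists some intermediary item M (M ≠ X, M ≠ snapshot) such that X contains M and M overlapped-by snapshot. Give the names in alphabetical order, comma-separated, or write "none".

Target snapshot = [15:50, 17:20].
Intermediaries M with M overlapped-by snapshot: demo.
Via demo — items with X contains demo: backup, deploy, qa_pass, retro.
Union: backup, deploy, qa_pass, retro.

backup, deploy, qa_pass, retro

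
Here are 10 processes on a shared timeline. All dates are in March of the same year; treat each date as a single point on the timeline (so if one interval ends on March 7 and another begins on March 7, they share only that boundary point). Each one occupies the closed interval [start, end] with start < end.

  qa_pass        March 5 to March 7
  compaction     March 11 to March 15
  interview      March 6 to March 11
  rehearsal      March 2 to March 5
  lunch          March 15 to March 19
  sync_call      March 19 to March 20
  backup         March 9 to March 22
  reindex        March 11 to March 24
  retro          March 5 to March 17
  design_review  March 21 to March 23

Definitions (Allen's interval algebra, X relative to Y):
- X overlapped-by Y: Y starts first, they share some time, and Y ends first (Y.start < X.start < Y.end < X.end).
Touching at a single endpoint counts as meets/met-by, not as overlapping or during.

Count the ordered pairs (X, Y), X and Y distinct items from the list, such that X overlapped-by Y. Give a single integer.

Checking all 90 ordered pairs for relation 'overlapped-by'; matching pairs in alphabetical order:
(backup, interview): backup overlapped-by interview ✓
(backup, retro): backup overlapped-by retro ✓
(design_review, backup): design_review overlapped-by backup ✓
(interview, qa_pass): interview overlapped-by qa_pass ✓
(lunch, retro): lunch overlapped-by retro ✓
(reindex, backup): reindex overlapped-by backup ✓
(reindex, retro): reindex overlapped-by retro ✓
Count: 7.

7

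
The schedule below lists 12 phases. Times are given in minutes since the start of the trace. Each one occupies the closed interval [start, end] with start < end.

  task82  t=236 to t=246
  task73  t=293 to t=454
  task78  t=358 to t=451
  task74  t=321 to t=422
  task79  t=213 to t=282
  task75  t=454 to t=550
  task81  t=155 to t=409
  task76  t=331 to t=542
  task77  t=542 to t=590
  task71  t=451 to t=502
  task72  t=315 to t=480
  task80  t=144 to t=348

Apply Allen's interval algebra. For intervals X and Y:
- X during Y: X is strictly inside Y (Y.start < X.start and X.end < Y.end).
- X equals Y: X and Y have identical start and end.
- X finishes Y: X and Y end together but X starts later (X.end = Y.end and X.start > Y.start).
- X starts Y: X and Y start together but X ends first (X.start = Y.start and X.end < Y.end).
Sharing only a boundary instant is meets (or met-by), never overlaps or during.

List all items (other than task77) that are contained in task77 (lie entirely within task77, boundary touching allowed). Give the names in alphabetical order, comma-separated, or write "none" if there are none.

Target task77 = [t=542, t=590].
task71 [t=451, t=502] → before → no.
task72 [t=315, t=480] → before → no.
task73 [t=293, t=454] → before → no.
task74 [t=321, t=422] → before → no.
task75 [t=454, t=550] → overlaps → no.
task76 [t=331, t=542] → meets → no.
task78 [t=358, t=451] → before → no.
task79 [t=213, t=282] → before → no.
task80 [t=144, t=348] → before → no.
task81 [t=155, t=409] → before → no.
task82 [t=236, t=246] → before → no.
Result: none.

none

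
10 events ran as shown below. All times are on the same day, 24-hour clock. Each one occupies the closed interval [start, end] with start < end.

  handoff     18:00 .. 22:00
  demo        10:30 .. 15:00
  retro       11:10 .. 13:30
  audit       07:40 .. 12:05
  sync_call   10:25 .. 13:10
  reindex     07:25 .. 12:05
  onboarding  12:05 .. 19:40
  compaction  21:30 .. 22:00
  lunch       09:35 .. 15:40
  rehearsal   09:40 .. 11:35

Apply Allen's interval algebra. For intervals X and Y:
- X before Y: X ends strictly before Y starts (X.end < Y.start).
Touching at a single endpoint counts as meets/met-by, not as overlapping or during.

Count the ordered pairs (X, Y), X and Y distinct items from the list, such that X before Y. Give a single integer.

16

Checking all 90 ordered pairs for relation 'before'; matching pairs in alphabetical order:
(audit, compaction): audit before compaction ✓
(audit, handoff): audit before handoff ✓
(demo, compaction): demo before compaction ✓
(demo, handoff): demo before handoff ✓
(lunch, compaction): lunch before compaction ✓
(lunch, handoff): lunch before handoff ✓
(onboarding, compaction): onboarding before compaction ✓
(rehearsal, compaction): rehearsal before compaction ✓
(rehearsal, handoff): rehearsal before handoff ✓
(rehearsal, onboarding): rehearsal before onboarding ✓
(reindex, compaction): reindex before compaction ✓
(reindex, handoff): reindex before handoff ✓
(retro, compaction): retro before compaction ✓
(retro, handoff): retro before handoff ✓
(sync_call, compaction): sync_call before compaction ✓
(sync_call, handoff): sync_call before handoff ✓
Count: 16.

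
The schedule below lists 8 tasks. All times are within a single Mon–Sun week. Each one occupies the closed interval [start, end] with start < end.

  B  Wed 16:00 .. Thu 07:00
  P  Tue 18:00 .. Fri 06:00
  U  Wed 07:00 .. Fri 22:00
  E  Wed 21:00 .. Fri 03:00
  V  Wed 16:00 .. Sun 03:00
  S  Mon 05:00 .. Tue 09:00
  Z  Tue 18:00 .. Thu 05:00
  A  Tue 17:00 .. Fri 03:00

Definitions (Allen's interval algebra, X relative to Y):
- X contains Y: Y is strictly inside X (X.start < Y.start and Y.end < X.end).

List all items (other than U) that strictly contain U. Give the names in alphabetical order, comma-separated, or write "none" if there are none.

Target U = [Wed 07:00, Fri 22:00].
A [Tue 17:00, Fri 03:00] → overlaps → no.
B [Wed 16:00, Thu 07:00] → during → no.
E [Wed 21:00, Fri 03:00] → during → no.
P [Tue 18:00, Fri 06:00] → overlaps → no.
S [Mon 05:00, Tue 09:00] → before → no.
V [Wed 16:00, Sun 03:00] → overlapped-by → no.
Z [Tue 18:00, Thu 05:00] → overlaps → no.
Result: none.

none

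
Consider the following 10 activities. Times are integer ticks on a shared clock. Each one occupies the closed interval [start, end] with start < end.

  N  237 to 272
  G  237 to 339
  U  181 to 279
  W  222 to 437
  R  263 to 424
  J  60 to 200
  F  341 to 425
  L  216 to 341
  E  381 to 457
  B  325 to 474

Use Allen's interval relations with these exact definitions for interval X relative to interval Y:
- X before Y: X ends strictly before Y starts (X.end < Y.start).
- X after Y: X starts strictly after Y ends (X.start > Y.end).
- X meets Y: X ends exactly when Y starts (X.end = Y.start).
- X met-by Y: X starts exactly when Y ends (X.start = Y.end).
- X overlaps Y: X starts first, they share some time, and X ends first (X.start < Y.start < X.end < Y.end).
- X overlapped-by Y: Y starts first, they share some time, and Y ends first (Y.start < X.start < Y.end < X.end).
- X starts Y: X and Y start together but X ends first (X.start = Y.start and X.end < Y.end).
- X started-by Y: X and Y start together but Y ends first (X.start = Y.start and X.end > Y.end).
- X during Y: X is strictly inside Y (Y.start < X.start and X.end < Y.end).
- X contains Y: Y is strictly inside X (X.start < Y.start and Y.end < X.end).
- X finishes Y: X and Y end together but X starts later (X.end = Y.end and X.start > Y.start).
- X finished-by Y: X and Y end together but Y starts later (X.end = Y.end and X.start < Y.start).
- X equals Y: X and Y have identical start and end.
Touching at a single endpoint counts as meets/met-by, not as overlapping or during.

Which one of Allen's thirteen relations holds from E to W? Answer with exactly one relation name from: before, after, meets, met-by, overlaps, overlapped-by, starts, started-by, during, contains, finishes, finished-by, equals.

E = [381, 457]; W = [222, 437].
Compare endpoints: E.start > W.start, E.start < W.end, E.end > W.start, E.end > W.end.
That pattern is 'overlapped-by'.

overlapped-by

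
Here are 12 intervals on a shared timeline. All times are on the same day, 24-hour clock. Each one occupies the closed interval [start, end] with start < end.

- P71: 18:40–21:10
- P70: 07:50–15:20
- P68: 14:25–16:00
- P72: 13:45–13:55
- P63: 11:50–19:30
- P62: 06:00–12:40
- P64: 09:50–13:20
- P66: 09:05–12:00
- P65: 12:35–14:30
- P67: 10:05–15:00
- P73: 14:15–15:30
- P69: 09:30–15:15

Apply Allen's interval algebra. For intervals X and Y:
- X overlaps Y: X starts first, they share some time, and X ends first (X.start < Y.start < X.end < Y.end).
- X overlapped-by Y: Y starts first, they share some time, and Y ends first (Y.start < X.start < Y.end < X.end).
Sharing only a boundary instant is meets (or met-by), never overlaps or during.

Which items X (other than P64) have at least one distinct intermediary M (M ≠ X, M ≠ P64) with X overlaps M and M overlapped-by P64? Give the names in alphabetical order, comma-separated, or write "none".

Target P64 = [09:50, 13:20].
Intermediaries M with M overlapped-by P64: P63, P65, P67.
Via P63 — items with X overlaps P63: P62, P66, P67, P69, P70.
Via P65 — items with X overlaps P65: P62.
Via P67 — items with X overlaps P67: P62, P66.
Union: P62, P66, P67, P69, P70.

P62, P66, P67, P69, P70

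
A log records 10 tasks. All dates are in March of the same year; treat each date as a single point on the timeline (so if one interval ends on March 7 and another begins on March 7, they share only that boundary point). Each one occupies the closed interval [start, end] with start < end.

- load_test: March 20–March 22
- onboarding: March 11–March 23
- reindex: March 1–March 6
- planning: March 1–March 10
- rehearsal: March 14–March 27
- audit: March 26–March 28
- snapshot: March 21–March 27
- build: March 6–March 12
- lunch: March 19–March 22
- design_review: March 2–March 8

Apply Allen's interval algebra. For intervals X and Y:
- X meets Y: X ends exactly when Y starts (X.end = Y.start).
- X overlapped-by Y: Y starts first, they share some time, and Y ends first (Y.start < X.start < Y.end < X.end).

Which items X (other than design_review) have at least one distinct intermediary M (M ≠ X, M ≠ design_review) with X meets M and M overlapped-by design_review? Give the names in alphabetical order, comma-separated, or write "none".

Target design_review = [March 2, March 8].
Intermediaries M with M overlapped-by design_review: build.
Via build — items with X meets build: reindex.
Union: reindex.

reindex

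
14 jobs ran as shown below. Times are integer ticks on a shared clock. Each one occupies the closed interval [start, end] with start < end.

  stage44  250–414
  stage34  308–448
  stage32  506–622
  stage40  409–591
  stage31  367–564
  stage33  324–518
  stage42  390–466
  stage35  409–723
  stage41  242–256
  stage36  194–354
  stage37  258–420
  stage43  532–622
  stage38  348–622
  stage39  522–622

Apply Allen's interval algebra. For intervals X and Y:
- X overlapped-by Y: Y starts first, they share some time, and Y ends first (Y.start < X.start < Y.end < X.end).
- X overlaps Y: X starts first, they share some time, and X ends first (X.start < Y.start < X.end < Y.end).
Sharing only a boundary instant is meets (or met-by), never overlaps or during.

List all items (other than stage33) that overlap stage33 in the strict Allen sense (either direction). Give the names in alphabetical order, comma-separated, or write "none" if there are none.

Target stage33 = [324, 518].
stage31 [367, 564] → overlapped-by → yes.
stage32 [506, 622] → overlapped-by → yes.
stage34 [308, 448] → overlaps → yes.
stage35 [409, 723] → overlapped-by → yes.
stage36 [194, 354] → overlaps → yes.
stage37 [258, 420] → overlaps → yes.
stage38 [348, 622] → overlapped-by → yes.
stage39 [522, 622] → after → no.
stage40 [409, 591] → overlapped-by → yes.
stage41 [242, 256] → before → no.
stage42 [390, 466] → during → no.
stage43 [532, 622] → after → no.
stage44 [250, 414] → overlaps → yes.
Result: stage31, stage32, stage34, stage35, stage36, stage37, stage38, stage40, stage44.

stage31, stage32, stage34, stage35, stage36, stage37, stage38, stage40, stage44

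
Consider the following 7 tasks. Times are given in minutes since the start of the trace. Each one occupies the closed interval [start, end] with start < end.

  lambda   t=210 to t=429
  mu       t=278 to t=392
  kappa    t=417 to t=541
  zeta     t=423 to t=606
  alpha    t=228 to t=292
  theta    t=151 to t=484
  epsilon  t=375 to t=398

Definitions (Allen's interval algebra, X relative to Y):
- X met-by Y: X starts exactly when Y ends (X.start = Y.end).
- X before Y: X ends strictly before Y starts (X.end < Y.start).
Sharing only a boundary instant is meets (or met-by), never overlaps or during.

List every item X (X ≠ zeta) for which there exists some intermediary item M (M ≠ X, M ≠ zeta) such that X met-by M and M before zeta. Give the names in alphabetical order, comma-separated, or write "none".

Target zeta = [t=423, t=606].
Intermediaries M with M before zeta: alpha, epsilon, mu.
Via alpha — items with X met-by alpha: none.
Via epsilon — items with X met-by epsilon: none.
Via mu — items with X met-by mu: none.
Union: none.

none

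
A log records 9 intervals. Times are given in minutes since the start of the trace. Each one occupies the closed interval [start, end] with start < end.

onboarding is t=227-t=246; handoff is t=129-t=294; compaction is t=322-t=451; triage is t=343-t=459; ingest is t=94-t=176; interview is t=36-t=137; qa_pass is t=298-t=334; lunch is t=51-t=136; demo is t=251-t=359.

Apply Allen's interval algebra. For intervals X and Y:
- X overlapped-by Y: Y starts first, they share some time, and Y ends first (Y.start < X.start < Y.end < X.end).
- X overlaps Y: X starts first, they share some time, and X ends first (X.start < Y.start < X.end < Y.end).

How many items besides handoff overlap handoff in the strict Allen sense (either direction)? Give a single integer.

4

Target handoff = [t=129, t=294].
compaction [t=322, t=451] → after → no.
demo [t=251, t=359] → overlapped-by → counts.
ingest [t=94, t=176] → overlaps → counts.
interview [t=36, t=137] → overlaps → counts.
lunch [t=51, t=136] → overlaps → counts.
onboarding [t=227, t=246] → during → no.
qa_pass [t=298, t=334] → after → no.
triage [t=343, t=459] → after → no.
Total: 4.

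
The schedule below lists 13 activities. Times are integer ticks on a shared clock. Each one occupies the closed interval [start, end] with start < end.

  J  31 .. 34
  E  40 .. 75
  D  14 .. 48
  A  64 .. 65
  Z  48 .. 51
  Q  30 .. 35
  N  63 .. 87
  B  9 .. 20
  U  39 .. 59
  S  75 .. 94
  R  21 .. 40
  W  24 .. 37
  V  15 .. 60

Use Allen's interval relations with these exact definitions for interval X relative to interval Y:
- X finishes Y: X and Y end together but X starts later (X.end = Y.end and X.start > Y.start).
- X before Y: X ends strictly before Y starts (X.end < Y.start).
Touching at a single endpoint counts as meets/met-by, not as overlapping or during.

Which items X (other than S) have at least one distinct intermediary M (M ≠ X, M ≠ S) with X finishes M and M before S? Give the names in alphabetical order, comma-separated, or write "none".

none

Target S = [75, 94].
Intermediaries M with M before S: A, B, D, J, Q, R, U, V, W, Z.
Via A — items with X finishes A: none.
Via B — items with X finishes B: none.
Via D — items with X finishes D: none.
Via J — items with X finishes J: none.
Via Q — items with X finishes Q: none.
Via R — items with X finishes R: none.
Via U — items with X finishes U: none.
Via V — items with X finishes V: none.
Via W — items with X finishes W: none.
Via Z — items with X finishes Z: none.
Union: none.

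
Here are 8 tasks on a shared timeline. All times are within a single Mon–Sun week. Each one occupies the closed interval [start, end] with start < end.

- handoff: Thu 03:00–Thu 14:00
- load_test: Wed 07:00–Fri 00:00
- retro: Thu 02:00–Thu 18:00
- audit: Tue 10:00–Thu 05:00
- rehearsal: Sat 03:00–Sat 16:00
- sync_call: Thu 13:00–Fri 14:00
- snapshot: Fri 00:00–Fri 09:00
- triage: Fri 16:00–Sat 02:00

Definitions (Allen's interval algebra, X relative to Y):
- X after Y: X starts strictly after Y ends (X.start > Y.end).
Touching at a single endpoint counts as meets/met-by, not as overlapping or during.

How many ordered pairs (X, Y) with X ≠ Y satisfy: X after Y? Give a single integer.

Checking all 56 ordered pairs for relation 'after'; matching pairs in alphabetical order:
(rehearsal, audit): rehearsal after audit ✓
(rehearsal, handoff): rehearsal after handoff ✓
(rehearsal, load_test): rehearsal after load_test ✓
(rehearsal, retro): rehearsal after retro ✓
(rehearsal, snapshot): rehearsal after snapshot ✓
(rehearsal, sync_call): rehearsal after sync_call ✓
(rehearsal, triage): rehearsal after triage ✓
(snapshot, audit): snapshot after audit ✓
(snapshot, handoff): snapshot after handoff ✓
(snapshot, retro): snapshot after retro ✓
(sync_call, audit): sync_call after audit ✓
(triage, audit): triage after audit ✓
(triage, handoff): triage after handoff ✓
(triage, load_test): triage after load_test ✓
(triage, retro): triage after retro ✓
(triage, snapshot): triage after snapshot ✓
(triage, sync_call): triage after sync_call ✓
Count: 17.

17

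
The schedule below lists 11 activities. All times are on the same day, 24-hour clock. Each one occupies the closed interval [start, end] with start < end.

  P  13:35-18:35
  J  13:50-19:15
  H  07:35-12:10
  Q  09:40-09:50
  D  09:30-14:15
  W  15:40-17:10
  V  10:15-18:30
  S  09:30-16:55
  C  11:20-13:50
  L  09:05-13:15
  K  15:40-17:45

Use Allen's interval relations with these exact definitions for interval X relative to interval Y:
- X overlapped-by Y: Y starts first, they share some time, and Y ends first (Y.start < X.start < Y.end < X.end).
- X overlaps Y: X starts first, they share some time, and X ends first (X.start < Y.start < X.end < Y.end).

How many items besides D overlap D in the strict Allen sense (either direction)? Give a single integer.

5

Target D = [09:30, 14:15].
C [11:20, 13:50] → during → no.
H [07:35, 12:10] → overlaps → counts.
J [13:50, 19:15] → overlapped-by → counts.
K [15:40, 17:45] → after → no.
L [09:05, 13:15] → overlaps → counts.
P [13:35, 18:35] → overlapped-by → counts.
Q [09:40, 09:50] → during → no.
S [09:30, 16:55] → started-by → no.
V [10:15, 18:30] → overlapped-by → counts.
W [15:40, 17:10] → after → no.
Total: 5.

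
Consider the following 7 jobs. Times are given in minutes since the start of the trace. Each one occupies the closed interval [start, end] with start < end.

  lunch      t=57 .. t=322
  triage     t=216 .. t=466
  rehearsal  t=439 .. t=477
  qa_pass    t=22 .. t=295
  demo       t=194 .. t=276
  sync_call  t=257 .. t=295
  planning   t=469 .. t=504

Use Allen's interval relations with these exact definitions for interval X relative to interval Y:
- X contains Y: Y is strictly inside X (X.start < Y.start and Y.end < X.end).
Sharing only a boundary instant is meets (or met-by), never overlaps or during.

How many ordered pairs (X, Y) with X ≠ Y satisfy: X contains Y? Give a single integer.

4

Checking all 42 ordered pairs for relation 'contains'; matching pairs in alphabetical order:
(lunch, demo): lunch contains demo ✓
(lunch, sync_call): lunch contains sync_call ✓
(qa_pass, demo): qa_pass contains demo ✓
(triage, sync_call): triage contains sync_call ✓
Count: 4.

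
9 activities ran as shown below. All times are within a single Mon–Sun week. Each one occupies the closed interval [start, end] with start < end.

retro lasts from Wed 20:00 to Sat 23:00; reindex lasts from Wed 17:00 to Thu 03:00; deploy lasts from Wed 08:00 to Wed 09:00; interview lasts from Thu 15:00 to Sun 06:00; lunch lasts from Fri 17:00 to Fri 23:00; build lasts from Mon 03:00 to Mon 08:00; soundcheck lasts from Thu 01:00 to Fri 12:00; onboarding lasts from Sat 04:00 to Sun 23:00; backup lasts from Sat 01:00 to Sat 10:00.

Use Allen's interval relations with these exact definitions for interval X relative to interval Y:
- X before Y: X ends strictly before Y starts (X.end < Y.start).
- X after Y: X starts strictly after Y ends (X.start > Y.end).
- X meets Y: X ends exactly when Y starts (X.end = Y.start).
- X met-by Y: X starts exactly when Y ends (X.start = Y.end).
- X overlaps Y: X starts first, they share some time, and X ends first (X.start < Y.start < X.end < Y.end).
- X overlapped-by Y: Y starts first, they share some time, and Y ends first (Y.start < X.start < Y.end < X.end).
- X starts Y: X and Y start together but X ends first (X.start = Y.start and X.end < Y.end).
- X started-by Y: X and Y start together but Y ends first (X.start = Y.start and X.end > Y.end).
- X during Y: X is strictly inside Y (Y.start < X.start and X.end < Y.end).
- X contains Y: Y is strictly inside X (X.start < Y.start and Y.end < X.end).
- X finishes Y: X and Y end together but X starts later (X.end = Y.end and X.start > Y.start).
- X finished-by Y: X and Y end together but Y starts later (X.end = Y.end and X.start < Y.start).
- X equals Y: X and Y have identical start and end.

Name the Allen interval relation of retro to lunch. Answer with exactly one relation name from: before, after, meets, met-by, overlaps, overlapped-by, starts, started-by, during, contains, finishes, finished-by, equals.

retro = [Wed 20:00, Sat 23:00]; lunch = [Fri 17:00, Fri 23:00].
Compare endpoints: retro.start < lunch.start, retro.start < lunch.end, retro.end > lunch.start, retro.end > lunch.end.
That pattern is 'contains'.

contains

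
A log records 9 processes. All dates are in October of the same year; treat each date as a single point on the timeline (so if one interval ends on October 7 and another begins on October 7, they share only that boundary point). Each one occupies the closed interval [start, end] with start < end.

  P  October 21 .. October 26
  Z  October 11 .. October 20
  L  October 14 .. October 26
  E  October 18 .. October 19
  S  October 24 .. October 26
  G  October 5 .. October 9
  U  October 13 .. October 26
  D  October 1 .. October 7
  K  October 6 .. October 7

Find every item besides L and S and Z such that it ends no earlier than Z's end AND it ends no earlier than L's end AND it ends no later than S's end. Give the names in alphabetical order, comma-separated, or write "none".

Conditions: its end is no earlier than Z's end (X.end >= October 20) AND its end is no earlier than L's end (X.end >= October 26) AND its end is no later than S's end (X.end <= October 26).
D: end October 7 >= October 20? ✗; end October 7 >= October 26? ✗; end October 7 <= October 26? ✓ → no.
E: end October 19 >= October 20? ✗; end October 19 >= October 26? ✗; end October 19 <= October 26? ✓ → no.
G: end October 9 >= October 20? ✗; end October 9 >= October 26? ✗; end October 9 <= October 26? ✓ → no.
K: end October 7 >= October 20? ✗; end October 7 >= October 26? ✗; end October 7 <= October 26? ✓ → no.
P: end October 26 >= October 20? ✓; end October 26 >= October 26? ✓; end October 26 <= October 26? ✓ → yes.
U: end October 26 >= October 20? ✓; end October 26 >= October 26? ✓; end October 26 <= October 26? ✓ → yes.
Result: P, U.

P, U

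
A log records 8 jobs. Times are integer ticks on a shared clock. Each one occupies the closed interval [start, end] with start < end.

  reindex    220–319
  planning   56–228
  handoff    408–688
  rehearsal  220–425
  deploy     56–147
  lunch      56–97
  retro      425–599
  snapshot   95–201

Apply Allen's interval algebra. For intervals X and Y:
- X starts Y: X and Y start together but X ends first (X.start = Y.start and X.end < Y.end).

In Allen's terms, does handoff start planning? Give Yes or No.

handoff = [408, 688], planning = [56, 228].
Actual relation of handoff to planning: after.
Asked whether 'starts' holds → No.

No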